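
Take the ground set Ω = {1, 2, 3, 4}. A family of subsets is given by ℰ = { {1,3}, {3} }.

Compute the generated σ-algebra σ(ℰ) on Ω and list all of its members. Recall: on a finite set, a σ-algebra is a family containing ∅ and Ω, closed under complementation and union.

Seed the family with ℰ together with ∅ and Ω: { {}, {3}, {1,3}, Ω }.
Step 1 adds 2:
  {2,4}  = {1,3}ᶜ
  {1,2,4}  = {3}ᶜ
  — 6 sets.
Step 2: 1 new —
  {2,3,4}  = {3} ∪ {2,4}
  — 7 sets.
Step 3 adds 1:
  {1}  = {2,3,4}ᶜ
  — 8 sets.
Step 4 adds nothing — fixpoint reached.

Hence σ(ℰ) has 8 members: { {}, {1}, {3}, {1,3}, {2,4}, {1,2,4}, {2,3,4}, Ω }.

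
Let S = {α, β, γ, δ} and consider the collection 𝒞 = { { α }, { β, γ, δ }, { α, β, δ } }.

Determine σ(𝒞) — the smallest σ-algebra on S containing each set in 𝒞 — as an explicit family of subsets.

|σ(𝒞)| = 8.  σ(𝒞) = { {}, { α }, { γ }, { α, γ }, { β, δ }, { α, β, δ }, { β, γ, δ }, S }

Working:
Seed the family with 𝒞 together with ∅ and S: { {}, { α }, { α, β, δ }, { β, γ, δ }, S }.
Step 1: +1 →
  { γ }  = S∖{ α, β, δ }
  [6 total]
Step 2. New:
  { α, γ }  = { γ } ∪ { α }
  [7 total]
Step 3 adds 1:
  { β, δ }  = S∖{ α, γ }
  [8 total]
Step 4 adds nothing — fixpoint reached.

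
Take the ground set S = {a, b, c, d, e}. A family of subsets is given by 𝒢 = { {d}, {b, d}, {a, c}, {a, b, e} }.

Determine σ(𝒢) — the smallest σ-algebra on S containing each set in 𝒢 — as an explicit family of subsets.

Start: 𝒢 ∪ {∅, S} = { ∅, {d}, {a, c}, {b, d}, {a, b, e}, S }.
Round 1. New:
  {c, d}  = ᶜ of {a, b, e}
  {a, c, d}  = {a, c} ∪ {d}
  {a, c, e}  = ᶜ of {b, d}
  {b, d, e}  = ᶜ of {a, c}
  {a, b, c, d}  = {a, c} ∪ {b, d}
  {a, b, c, e}  = ᶜ of {d}
  {a, b, d, e}  = {a, b, e} ∪ {d}
  |family| = 13
Round 2: 6 new —
  {c}  = ᶜ of {a, b, d, e}
  {e}  = ᶜ of {a, b, c, d}
  {b, e}  = ᶜ of {a, c, d}
  {b, c, d}  = {c, d} ∪ {b, d}
  {a, c, d, e}  = {c, d} ∪ {a, c, e}
  {b, c, d, e}  = {c, d} ∪ {b, d, e}
  |family| = 19
Round 3. New:
  {a}  = ᶜ of {b, c, d, e}
  {b}  = ᶜ of {a, c, d, e}
  {a, e}  = ᶜ of {b, c, d}
  {c, e}  = {e} ∪ {c}
  {d, e}  = {e} ∪ {d}
  {b, c, e}  = {b, e} ∪ {c}
  {c, d, e}  = {c, d} ∪ {e}
  |family| = 26
Round 4: 6 new —
  {a, b}  = ᶜ of {c, d, e}
  {a, d}  = ᶜ of {b, c, e}
  {b, c}  = {b} ∪ {c}
  {a, b, c}  = ᶜ of {d, e}
  {a, b, d}  = ᶜ of {c, e}
  {a, d, e}  = {d, e} ∪ {a, e}
  |family| = 32
Round 5: no new sets; the family is a σ-algebra.

|σ(𝒢)| = 32.  σ(𝒢) = { ∅, {a}, {b}, {c}, {d}, {e}, {a, b}, {a, c}, {a, d}, {a, e}, {b, c}, {b, d}, {b, e}, {c, d}, {c, e}, {d, e}, {a, b, c}, {a, b, d}, {a, b, e}, {a, c, d}, {a, c, e}, {a, d, e}, {b, c, d}, {b, c, e}, {b, d, e}, {c, d, e}, {a, b, c, d}, {a, b, c, e}, {a, b, d, e}, {a, c, d, e}, {b, c, d, e}, S }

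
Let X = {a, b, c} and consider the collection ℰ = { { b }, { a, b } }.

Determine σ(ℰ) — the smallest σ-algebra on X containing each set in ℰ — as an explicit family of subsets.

Answer: σ(ℰ) = { ∅, { a }, { b }, { c }, { a, b }, { a, c }, { b, c }, X }

Working:
Initial family (4 sets): { ∅, { b }, { a, b }, X }.
Step 1: 2 new —
  { c }  = ᶜ of { a, b }
  { a, c }  = ᶜ of { b }
  |family| = 6
Step 2 (1 new):
  { b, c }  = { c } ∪ { b }
  |family| = 7
Step 3: +1 →
  { a }  = ᶜ of { b, c }
  |family| = 8
Step 4: no new sets; the family is a σ-algebra.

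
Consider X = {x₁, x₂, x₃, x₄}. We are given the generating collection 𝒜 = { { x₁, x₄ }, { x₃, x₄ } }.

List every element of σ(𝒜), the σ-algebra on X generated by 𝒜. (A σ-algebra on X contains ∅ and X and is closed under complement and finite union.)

|σ(𝒜)| = 16.  σ(𝒜) = { {}, { x₁ }, { x₂ }, { x₃ }, { x₄ }, { x₁, x₂ }, { x₁, x₃ }, { x₁, x₄ }, { x₂, x₃ }, { x₂, x₄ }, { x₃, x₄ }, { x₁, x₂, x₃ }, { x₁, x₂, x₄ }, { x₁, x₃, x₄ }, { x₂, x₃, x₄ }, X }

Working:
Begin from { {}, { x₁, x₄ }, { x₃, x₄ }, X } (that is, 𝒜 plus ∅ and X).
Pass 1: 3 new —
  { x₁, x₂ }  = ᶜ of { x₃, x₄ }
  { x₂, x₃ }  = ᶜ of { x₁, x₄ }
  { x₁, x₃, x₄ }  = { x₃, x₄ } ∪ { x₁, x₄ }
  (now 7)
Pass 2: +4 →
  { x₂ }  = ᶜ of { x₁, x₃, x₄ }
  { x₁, x₂, x₃ }  = { x₂, x₃ } ∪ { x₁, x₂ }
  { x₁, x₂, x₄ }  = { x₁, x₄ } ∪ { x₁, x₂ }
  { x₂, x₃, x₄ }  = { x₃, x₄ } ∪ { x₂, x₃ }
  (now 11)
Pass 3: +3 →
  { x₁ }  = ᶜ of { x₂, x₃, x₄ }
  { x₃ }  = ᶜ of { x₁, x₂, x₄ }
  { x₄ }  = ᶜ of { x₁, x₂, x₃ }
  (now 14)
Pass 4: 2 new —
  { x₁, x₃ }  = { x₃ } ∪ { x₁ }
  { x₂, x₄ }  = { x₄ } ∪ { x₂ }
  (now 16)
Pass 5: stable.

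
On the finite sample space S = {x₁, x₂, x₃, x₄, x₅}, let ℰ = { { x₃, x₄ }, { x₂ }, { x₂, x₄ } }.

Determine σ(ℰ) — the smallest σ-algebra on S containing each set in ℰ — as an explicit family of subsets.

Start: ℰ ∪ {∅, S} = { {}, { x₂ }, { x₂, x₄ }, { x₃, x₄ }, S }.
Iteration 1 (4 new):
  { x₁, x₂, x₅ }  = complement { x₃, x₄ }
  { x₁, x₃, x₅ }  = complement { x₂, x₄ }
  { x₂, x₃, x₄ }  = { x₃, x₄ } ∪ { x₂ }
  { x₁, x₃, x₄, x₅ }  = complement { x₂ }
  (now 9)
Iteration 2: 3 new —
  { x₁, x₅ }  = complement { x₂, x₃, x₄ }
  { x₁, x₂, x₃, x₅ }  = { x₁, x₃, x₅ } ∪ { x₂ }
  { x₁, x₂, x₄, x₅ }  = { x₁, x₂, x₅ } ∪ { x₂, x₄ }
  (now 12)
Iteration 3: +2 →
  { x₃ }  = complement { x₁, x₂, x₄, x₅ }
  { x₄ }  = complement { x₁, x₂, x₃, x₅ }
  (now 14)
Iteration 4 adds 2:
  { x₂, x₃ }  = { x₃ } ∪ { x₂ }
  { x₁, x₄, x₅ }  = { x₁, x₅ } ∪ { x₄ }
  (now 16)
Iteration 5: no new sets; the family is a σ-algebra.

σ(ℰ) = { {}, { x₂ }, { x₃ }, { x₄ }, { x₁, x₅ }, { x₂, x₃ }, { x₂, x₄ }, { x₃, x₄ }, { x₁, x₂, x₅ }, { x₁, x₃, x₅ }, { x₁, x₄, x₅ }, { x₂, x₃, x₄ }, { x₁, x₂, x₃, x₅ }, { x₁, x₂, x₄, x₅ }, { x₁, x₃, x₄, x₅ }, S }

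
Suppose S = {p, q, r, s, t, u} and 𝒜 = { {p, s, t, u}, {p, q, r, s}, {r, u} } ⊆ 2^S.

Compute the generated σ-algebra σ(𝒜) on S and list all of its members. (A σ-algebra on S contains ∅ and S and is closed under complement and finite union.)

σ(𝒜) = { {}, {q}, {r}, {t}, {u}, {p, s}, {q, r}, {q, t}, {q, u}, {r, t}, {r, u}, {t, u}, {p, q, s}, {p, r, s}, {p, s, t}, {p, s, u}, {q, r, t}, {q, r, u}, {q, t, u}, {r, t, u}, {p, q, r, s}, {p, q, s, t}, {p, q, s, u}, {p, r, s, t}, {p, r, s, u}, {p, s, t, u}, {q, r, t, u}, {p, q, r, s, t}, {p, q, r, s, u}, {p, q, s, t, u}, {p, r, s, t, u}, S }

Working:
Take S₀ = 𝒜 ∪ {∅, S} = { {}, {r, u}, {p, q, r, s}, {p, s, t, u}, S }.
Pass 1 adds 5:
  {q, r}  = complement {p, s, t, u}
  {t, u}  = complement {p, q, r, s}
  {p, q, s, t}  = complement {r, u}
  {p, q, r, s, u}  = {r, u} ∪ {p, q, r, s}
  {p, r, s, t, u}  = {r, u} ∪ {p, s, t, u}
  (now 10)
Pass 2. New:
  {q}  = complement {p, r, s, t, u}
  {t}  = complement {p, q, r, s, u}
  {q, r, u}  = {q, r} ∪ {r, u}
  {r, t, u}  = {t, u} ∪ {r, u}
  {q, r, t, u}  = {t, u} ∪ {q, r}
  {p, q, r, s, t}  = {p, q, s, t} ∪ {q, r}
  {p, q, s, t, u}  = {t, u} ∪ {p, q, s, t}
  (now 17)
Pass 3. New:
  {r}  = complement {p, q, s, t, u}
  {u}  = complement {p, q, r, s, t}
  {p, s}  = complement {q, r, t, u}
  {q, t}  = {q} ∪ {t}
  {p, q, s}  = complement {r, t, u}
  {p, s, t}  = complement {q, r, u}
  {q, r, t}  = {q, r} ∪ {t}
  {q, t, u}  = {t, u} ∪ {q}
  (now 25)
Pass 4: 7 new —
  {q, u}  = {q} ∪ {u}
  {r, t}  = {t} ∪ {r}
  {p, r, s}  = complement {q, t, u}
  {p, s, u}  = complement {q, r, t}
  {p, q, s, u}  = {u} ∪ {p, q, s}
  {p, r, s, t}  = {p, s, t} ∪ {r}
  {p, r, s, u}  = complement {q, t}
  (now 32)
Pass 5: stable.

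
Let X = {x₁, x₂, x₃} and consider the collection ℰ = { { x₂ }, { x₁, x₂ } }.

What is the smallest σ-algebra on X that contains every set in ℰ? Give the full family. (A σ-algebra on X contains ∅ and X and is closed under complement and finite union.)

Initial family (4 sets): { ∅, { x₂ }, { x₁, x₂ }, X }.
Iteration 1 adds 2:
  { x₃ }  = ᶜ of { x₁, x₂ }
  { x₁, x₃ }  = ᶜ of { x₂ }
  [6 total]
Iteration 2. New:
  { x₂, x₃ }  = { x₃ } ∪ { x₂ }
  [7 total]
Iteration 3 adds 1:
  { x₁ }  = ᶜ of { x₂, x₃ }
  [8 total]
Iteration 4 adds nothing — fixpoint reached.

σ(ℰ) = { ∅, { x₁ }, { x₂ }, { x₃ }, { x₁, x₂ }, { x₁, x₃ }, { x₂, x₃ }, X }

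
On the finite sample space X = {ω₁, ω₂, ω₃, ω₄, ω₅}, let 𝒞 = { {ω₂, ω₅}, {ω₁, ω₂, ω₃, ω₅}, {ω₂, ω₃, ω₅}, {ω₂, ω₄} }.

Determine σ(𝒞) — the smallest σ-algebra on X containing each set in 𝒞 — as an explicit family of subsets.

Begin from { {}, {ω₂, ω₄}, {ω₂, ω₅}, {ω₂, ω₃, ω₅}, {ω₁, ω₂, ω₃, ω₅}, X } (that is, 𝒞 plus ∅ and X).
Iteration 1: 6 new —
  {ω₄}  = ᶜ of {ω₁, ω₂, ω₃, ω₅}
  {ω₁, ω₄}  = ᶜ of {ω₂, ω₃, ω₅}
  {ω₁, ω₃, ω₄}  = ᶜ of {ω₂, ω₅}
  {ω₁, ω₃, ω₅}  = ᶜ of {ω₂, ω₄}
  {ω₂, ω₄, ω₅}  = {ω₂, ω₅} ∪ {ω₂, ω₄}
  {ω₂, ω₃, ω₄, ω₅}  = {ω₂, ω₃, ω₅} ∪ {ω₂, ω₄}
  |family| = 12
Iteration 2 adds 6:
  {ω₁}  = ᶜ of {ω₂, ω₃, ω₄, ω₅}
  {ω₁, ω₃}  = ᶜ of {ω₂, ω₄, ω₅}
  {ω₁, ω₂, ω₄}  = {ω₁, ω₄} ∪ {ω₂, ω₄}
  {ω₁, ω₂, ω₃, ω₄}  = {ω₁, ω₃, ω₄} ∪ {ω₂, ω₄}
  {ω₁, ω₂, ω₄, ω₅}  = {ω₂, ω₅} ∪ {ω₁, ω₄}
  {ω₁, ω₃, ω₄, ω₅}  = {ω₁, ω₃, ω₅} ∪ {ω₁, ω₃, ω₄}
  |family| = 18
Iteration 3 adds 5:
  {ω₂}  = ᶜ of {ω₁, ω₃, ω₄, ω₅}
  {ω₃}  = ᶜ of {ω₁, ω₂, ω₄, ω₅}
  {ω₅}  = ᶜ of {ω₁, ω₂, ω₃, ω₄}
  {ω₃, ω₅}  = ᶜ of {ω₁, ω₂, ω₄}
  {ω₁, ω₂, ω₅}  = {ω₂, ω₅} ∪ {ω₁}
  |family| = 23
Iteration 4 (9 new):
  {ω₁, ω₂}  = {ω₂} ∪ {ω₁}
  {ω₁, ω₅}  = {ω₅} ∪ {ω₁}
  {ω₂, ω₃}  = {ω₂} ∪ {ω₃}
  {ω₃, ω₄}  = ᶜ of {ω₁, ω₂, ω₅}
  {ω₄, ω₅}  = {ω₅} ∪ {ω₄}
  {ω₁, ω₂, ω₃}  = {ω₂} ∪ {ω₁, ω₃}
  {ω₁, ω₄, ω₅}  = {ω₅} ∪ {ω₁, ω₄}
  {ω₂, ω₃, ω₄}  = {ω₃} ∪ {ω₂, ω₄}
  {ω₃, ω₄, ω₅}  = {ω₄} ∪ {ω₃, ω₅}
  |family| = 32
After Iteration 5 the family is unchanged; done.

Therefore σ(𝒞) = { {}, {ω₁}, {ω₂}, {ω₃}, {ω₄}, {ω₅}, {ω₁, ω₂}, {ω₁, ω₃}, {ω₁, ω₄}, {ω₁, ω₅}, {ω₂, ω₃}, {ω₂, ω₄}, {ω₂, ω₅}, {ω₃, ω₄}, {ω₃, ω₅}, {ω₄, ω₅}, {ω₁, ω₂, ω₃}, {ω₁, ω₂, ω₄}, {ω₁, ω₂, ω₅}, {ω₁, ω₃, ω₄}, {ω₁, ω₃, ω₅}, {ω₁, ω₄, ω₅}, {ω₂, ω₃, ω₄}, {ω₂, ω₃, ω₅}, {ω₂, ω₄, ω₅}, {ω₃, ω₄, ω₅}, {ω₁, ω₂, ω₃, ω₄}, {ω₁, ω₂, ω₃, ω₅}, {ω₁, ω₂, ω₄, ω₅}, {ω₁, ω₃, ω₄, ω₅}, {ω₂, ω₃, ω₄, ω₅}, X } (|σ(𝒞)| = 32).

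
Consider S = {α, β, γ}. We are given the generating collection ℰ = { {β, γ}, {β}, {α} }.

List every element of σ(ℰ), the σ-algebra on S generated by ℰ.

σ(ℰ) = { {}, {α}, {β}, {γ}, {α, β}, {α, γ}, {β, γ}, S }

Trace:
Take S₀ = ℰ ∪ {∅, S} = { {}, {α}, {β}, {β, γ}, S }.
Step 1: 2 new —
  {α, β}  = {β} ∪ {α}
  {α, γ}  = ᶜ of {β}
Step 2: +1 →
  {γ}  = ᶜ of {α, β}
Step 3: stable.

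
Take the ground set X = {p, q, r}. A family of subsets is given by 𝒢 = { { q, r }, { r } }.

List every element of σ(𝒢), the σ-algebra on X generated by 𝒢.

Answer: σ(𝒢) = { {  }, { p }, { q }, { r }, { p, q }, { p, r }, { q, r }, X }

Derivation:
Start: 𝒢 ∪ {∅, X} = { {  }, { r }, { q, r }, X }.
Round 1: +2 →
  { p }  = X∖{ q, r }
  { p, q }  = X∖{ r }
  [6 total]
Round 2: +1 →
  { p, r }  = { r } ∪ { p }
  [7 total]
Round 3: +1 →
  { q }  = X∖{ p, r }
  [8 total]
Round 4: already closed under ᶜ and ∪.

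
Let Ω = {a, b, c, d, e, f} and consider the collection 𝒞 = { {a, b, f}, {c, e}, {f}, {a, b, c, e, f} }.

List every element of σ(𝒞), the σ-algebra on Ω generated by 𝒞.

Take S₀ = 𝒞 ∪ {∅, Ω} = { {}, {f}, {c, e}, {a, b, f}, {a, b, c, e, f}, Ω }.
Step 1: +5 →
  {d}  = Ω∖{a, b, c, e, f}
  {c, d, e}  = Ω∖{a, b, f}
  {c, e, f}  = {c, e} ∪ {f}
  {a, b, d, f}  = Ω∖{c, e}
  {a, b, c, d, e}  = Ω∖{f}
  [11 total]
Step 2: 3 new —
  {d, f}  = {f} ∪ {d}
  {a, b, d}  = Ω∖{c, e, f}
  {c, d, e, f}  = {c, d, e} ∪ {f}
  [14 total]
Step 3 (2 new):
  {a, b}  = Ω∖{c, d, e, f}
  {a, b, c, e}  = Ω∖{d, f}
  [16 total]
Step 4: already closed under ᶜ and ∪.

Hence σ(𝒞) has 16 members: { {}, {d}, {f}, {a, b}, {c, e}, {d, f}, {a, b, d}, {a, b, f}, {c, d, e}, {c, e, f}, {a, b, c, e}, {a, b, d, f}, {c, d, e, f}, {a, b, c, d, e}, {a, b, c, e, f}, Ω }.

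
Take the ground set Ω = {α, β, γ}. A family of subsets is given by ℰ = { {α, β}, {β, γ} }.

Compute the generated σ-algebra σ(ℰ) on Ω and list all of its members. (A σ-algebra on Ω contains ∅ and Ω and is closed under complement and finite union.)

Begin from { ∅, {α, β}, {β, γ}, Ω } (that is, ℰ plus ∅ and Ω).
Step 1: +2 →
  {α}  = ᶜ of {β, γ}
  {γ}  = ᶜ of {α, β}
Step 2: +1 →
  {α, γ}  = {γ} ∪ {α}
Step 3 (1 new):
  {β}  = ᶜ of {α, γ}
Step 4: already closed under ᶜ and ∪.

Hence σ(ℰ) has 8 members: { ∅, {α}, {β}, {γ}, {α, β}, {α, γ}, {β, γ}, Ω }.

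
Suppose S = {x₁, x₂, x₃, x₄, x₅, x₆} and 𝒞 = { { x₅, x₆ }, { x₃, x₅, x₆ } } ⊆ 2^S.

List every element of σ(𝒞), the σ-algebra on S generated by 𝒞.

|σ(𝒞)| = 8.  σ(𝒞) = { {}, { x₃ }, { x₅, x₆ }, { x₁, x₂, x₄ }, { x₃, x₅, x₆ }, { x₁, x₂, x₃, x₄ }, { x₁, x₂, x₄, x₅, x₆ }, S }

Derivation:
Seed the family with 𝒞 together with ∅ and S: { {}, { x₅, x₆ }, { x₃, x₅, x₆ }, S }.
Step 1 (2 new):
  { x₁, x₂, x₄ }  = complement { x₃, x₅, x₆ }
  { x₁, x₂, x₃, x₄ }  = complement { x₅, x₆ }
  [6 total]
Step 2: +1 →
  { x₁, x₂, x₄, x₅, x₆ }  = { x₅, x₆ } ∪ { x₁, x₂, x₄ }
  [7 total]
Step 3: +1 →
  { x₃ }  = complement { x₁, x₂, x₄, x₅, x₆ }
  [8 total]
After Step 4 the family is unchanged; done.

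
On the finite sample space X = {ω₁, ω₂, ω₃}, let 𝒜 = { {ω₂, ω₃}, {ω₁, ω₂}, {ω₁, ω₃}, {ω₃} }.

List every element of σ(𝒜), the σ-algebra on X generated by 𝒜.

Begin from { ∅, {ω₃}, {ω₁, ω₂}, {ω₁, ω₃}, {ω₂, ω₃}, X } (that is, 𝒜 plus ∅ and X).
Pass 1 adds 2:
  {ω₁}  = ᶜ of {ω₂, ω₃}
  {ω₂}  = ᶜ of {ω₁, ω₃}
  |family| = 8
Pass 2 adds nothing — fixpoint reached.

σ(𝒜) = { ∅, {ω₁}, {ω₂}, {ω₃}, {ω₁, ω₂}, {ω₁, ω₃}, {ω₂, ω₃}, X }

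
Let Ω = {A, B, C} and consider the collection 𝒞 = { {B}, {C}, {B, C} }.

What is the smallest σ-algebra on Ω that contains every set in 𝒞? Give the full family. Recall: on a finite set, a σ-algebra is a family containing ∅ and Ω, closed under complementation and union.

Initial family (5 sets): { {}, {B}, {C}, {B, C}, Ω }.
Step 1. New:
  {A}  = Ω∖{B, C}
  {A, B}  = Ω∖{C}
  {A, C}  = Ω∖{B}
  |family| = 8
After Step 2 the family is unchanged; done.

Hence σ(𝒞) has 8 members: { {}, {A}, {B}, {C}, {A, B}, {A, C}, {B, C}, Ω }.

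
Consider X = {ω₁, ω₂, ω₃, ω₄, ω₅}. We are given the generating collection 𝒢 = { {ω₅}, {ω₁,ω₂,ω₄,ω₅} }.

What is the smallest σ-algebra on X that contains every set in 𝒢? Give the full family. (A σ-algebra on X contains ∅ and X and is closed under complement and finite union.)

σ(𝒢) = { {}, {ω₃}, {ω₅}, {ω₃,ω₅}, {ω₁,ω₂,ω₄}, {ω₁,ω₂,ω₃,ω₄}, {ω₁,ω₂,ω₄,ω₅}, X }

Check:
Begin from { {}, {ω₅}, {ω₁,ω₂,ω₄,ω₅}, X } (that is, 𝒢 plus ∅ and X).
Step 1. New:
  {ω₃}  = X∖{ω₁,ω₂,ω₄,ω₅}
  {ω₁,ω₂,ω₃,ω₄}  = X∖{ω₅}
Step 2. New:
  {ω₃,ω₅}  = {ω₃} ∪ {ω₅}
Step 3 (1 new):
  {ω₁,ω₂,ω₄}  = X∖{ω₃,ω₅}
Step 4: no new sets; the family is a σ-algebra.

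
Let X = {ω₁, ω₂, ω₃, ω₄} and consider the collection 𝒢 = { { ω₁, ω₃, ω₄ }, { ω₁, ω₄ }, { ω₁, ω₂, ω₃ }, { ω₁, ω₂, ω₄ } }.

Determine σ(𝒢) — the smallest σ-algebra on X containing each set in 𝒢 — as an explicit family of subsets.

Start: 𝒢 ∪ {∅, X} = { {}, { ω₁, ω₄ }, { ω₁, ω₂, ω₃ }, { ω₁, ω₂, ω₄ }, { ω₁, ω₃, ω₄ }, X }.
Round 1 adds 4:
  { ω₂ }  = X∖{ ω₁, ω₃, ω₄ }
  { ω₃ }  = X∖{ ω₁, ω₂, ω₄ }
  { ω₄ }  = X∖{ ω₁, ω₂, ω₃ }
  { ω₂, ω₃ }  = X∖{ ω₁, ω₄ }
  [10 total]
Round 2: 3 new —
  { ω₂, ω₄ }  = { ω₂ } ∪ { ω₄ }
  { ω₃, ω₄ }  = { ω₃ } ∪ { ω₄ }
  { ω₂, ω₃, ω₄ }  = { ω₂, ω₃ } ∪ { ω₄ }
  [13 total]
Round 3 adds 3:
  { ω₁ }  = X∖{ ω₂, ω₃, ω₄ }
  { ω₁, ω₂ }  = X∖{ ω₃, ω₄ }
  { ω₁, ω₃ }  = X∖{ ω₂, ω₄ }
  [16 total]
Round 4: closed — nothing new.

σ(𝒢) = { {}, { ω₁ }, { ω₂ }, { ω₃ }, { ω₄ }, { ω₁, ω₂ }, { ω₁, ω₃ }, { ω₁, ω₄ }, { ω₂, ω₃ }, { ω₂, ω₄ }, { ω₃, ω₄ }, { ω₁, ω₂, ω₃ }, { ω₁, ω₂, ω₄ }, { ω₁, ω₃, ω₄ }, { ω₂, ω₃, ω₄ }, X }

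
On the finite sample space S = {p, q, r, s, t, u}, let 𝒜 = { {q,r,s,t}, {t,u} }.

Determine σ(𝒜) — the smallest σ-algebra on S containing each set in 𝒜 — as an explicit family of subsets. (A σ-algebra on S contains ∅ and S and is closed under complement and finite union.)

Take S₀ = 𝒜 ∪ {∅, S} = { ∅, {t,u}, {q,r,s,t}, S }.
Round 1: 3 new —
  {p,u}  = ᶜ of {q,r,s,t}
  {p,q,r,s}  = ᶜ of {t,u}
  {q,r,s,t,u}  = {q,r,s,t} ∪ {t,u}
  |family| = 7
Round 2. New:
  {p}  = ᶜ of {q,r,s,t,u}
  {p,t,u}  = {t,u} ∪ {p,u}
  {p,q,r,s,t}  = {p,q,r,s} ∪ {q,r,s,t}
  {p,q,r,s,u}  = {p,u} ∪ {p,q,r,s}
  |family| = 11
Round 3 (3 new):
  {t}  = ᶜ of {p,q,r,s,u}
  {u}  = ᶜ of {p,q,r,s,t}
  {q,r,s}  = ᶜ of {p,t,u}
  |family| = 14
Round 4: +2 →
  {p,t}  = {t} ∪ {p}
  {q,r,s,u}  = {q,r,s} ∪ {u}
  |family| = 16
Round 5: stable.

|σ(𝒜)| = 16.  σ(𝒜) = { ∅, {p}, {t}, {u}, {p,t}, {p,u}, {t,u}, {p,t,u}, {q,r,s}, {p,q,r,s}, {q,r,s,t}, {q,r,s,u}, {p,q,r,s,t}, {p,q,r,s,u}, {q,r,s,t,u}, S }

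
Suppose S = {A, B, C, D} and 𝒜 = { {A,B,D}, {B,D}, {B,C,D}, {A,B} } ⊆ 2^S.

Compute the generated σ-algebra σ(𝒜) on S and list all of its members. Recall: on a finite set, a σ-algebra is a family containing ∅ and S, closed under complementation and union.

Begin from { ∅, {A,B}, {B,D}, {A,B,D}, {B,C,D}, S } (that is, 𝒜 plus ∅ and S).
Iteration 1 (4 new):
  {A}  = ᶜ of {B,C,D}
  {C}  = ᶜ of {A,B,D}
  {A,C}  = ᶜ of {B,D}
  {C,D}  = ᶜ of {A,B}
Iteration 2: 2 new —
  {A,B,C}  = {A,B} ∪ {C}
  {A,C,D}  = {C,D} ∪ {A,C}
Iteration 3: +2 →
  {B}  = ᶜ of {A,C,D}
  {D}  = ᶜ of {A,B,C}
Iteration 4. New:
  {A,D}  = {D} ∪ {A}
  {B,C}  = {C} ∪ {B}
Iteration 5: closed — nothing new.

Therefore σ(𝒜) = { ∅, {A}, {B}, {C}, {D}, {A,B}, {A,C}, {A,D}, {B,C}, {B,D}, {C,D}, {A,B,C}, {A,B,D}, {A,C,D}, {B,C,D}, S } (|σ(𝒜)| = 16).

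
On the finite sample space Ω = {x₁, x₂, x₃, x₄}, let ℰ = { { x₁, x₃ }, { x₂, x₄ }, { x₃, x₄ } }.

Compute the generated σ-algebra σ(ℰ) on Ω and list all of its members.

Take S₀ = ℰ ∪ {∅, Ω} = { {}, { x₁, x₃ }, { x₂, x₄ }, { x₃, x₄ }, Ω }.
Iteration 1 (3 new):
  { x₁, x₂ }  = Ω∖{ x₃, x₄ }
  { x₁, x₃, x₄ }  = { x₃, x₄ } ∪ { x₁, x₃ }
  { x₂, x₃, x₄ }  = { x₃, x₄ } ∪ { x₂, x₄ }
  (now 8)
Iteration 2. New:
  { x₁ }  = Ω∖{ x₂, x₃, x₄ }
  { x₂ }  = Ω∖{ x₁, x₃, x₄ }
  { x₁, x₂, x₃ }  = { x₁, x₂ } ∪ { x₁, x₃ }
  { x₁, x₂, x₄ }  = { x₁, x₂ } ∪ { x₂, x₄ }
  (now 12)
Iteration 3: 2 new —
  { x₃ }  = Ω∖{ x₁, x₂, x₄ }
  { x₄ }  = Ω∖{ x₁, x₂, x₃ }
  (now 14)
Iteration 4: +2 →
  { x₁, x₄ }  = { x₄ } ∪ { x₁ }
  { x₂, x₃ }  = { x₃ } ∪ { x₂ }
  (now 16)
Iteration 5 adds nothing — fixpoint reached.

σ(ℰ) = { {}, { x₁ }, { x₂ }, { x₃ }, { x₄ }, { x₁, x₂ }, { x₁, x₃ }, { x₁, x₄ }, { x₂, x₃ }, { x₂, x₄ }, { x₃, x₄ }, { x₁, x₂, x₃ }, { x₁, x₂, x₄ }, { x₁, x₃, x₄ }, { x₂, x₃, x₄ }, Ω }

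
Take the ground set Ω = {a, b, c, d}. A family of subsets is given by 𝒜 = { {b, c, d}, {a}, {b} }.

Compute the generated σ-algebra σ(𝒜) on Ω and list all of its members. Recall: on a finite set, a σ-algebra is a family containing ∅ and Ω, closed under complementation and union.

σ(𝒜) (8 sets): { {}, {a}, {b}, {a, b}, {c, d}, {a, c, d}, {b, c, d}, Ω }

Derivation:
Take S₀ = 𝒜 ∪ {∅, Ω} = { {}, {a}, {b}, {b, c, d}, Ω }.
Round 1. New:
  {a, b}  = {b} ∪ {a}
  {a, c, d}  = complement {b}
  (now 7)
Round 2: 1 new —
  {c, d}  = complement {a, b}
  (now 8)
Round 3: stable.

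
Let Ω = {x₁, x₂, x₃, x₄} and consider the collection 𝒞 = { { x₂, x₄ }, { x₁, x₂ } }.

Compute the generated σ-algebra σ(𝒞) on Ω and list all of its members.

Answer: σ(𝒞) = { {  }, { x₁ }, { x₂ }, { x₃ }, { x₄ }, { x₁, x₂ }, { x₁, x₃ }, { x₁, x₄ }, { x₂, x₃ }, { x₂, x₄ }, { x₃, x₄ }, { x₁, x₂, x₃ }, { x₁, x₂, x₄ }, { x₁, x₃, x₄ }, { x₂, x₃, x₄ }, Ω }

Derivation:
Begin from { {  }, { x₁, x₂ }, { x₂, x₄ }, Ω } (that is, 𝒞 plus ∅ and Ω).
Round 1 adds 3:
  { x₁, x₃ }  = ᶜ of { x₂, x₄ }
  { x₃, x₄ }  = ᶜ of { x₁, x₂ }
  { x₁, x₂, x₄ }  = { x₁, x₂ } ∪ { x₂, x₄ }
  [7 total]
Round 2: 4 new —
  { x₃ }  = ᶜ of { x₁, x₂, x₄ }
  { x₁, x₂, x₃ }  = { x₁, x₂ } ∪ { x₁, x₃ }
  { x₁, x₃, x₄ }  = { x₃, x₄ } ∪ { x₁, x₃ }
  { x₂, x₃, x₄ }  = { x₃, x₄ } ∪ { x₂, x₄ }
  [11 total]
Round 3: +3 →
  { x₁ }  = ᶜ of { x₂, x₃, x₄ }
  { x₂ }  = ᶜ of { x₁, x₃, x₄ }
  { x₄ }  = ᶜ of { x₁, x₂, x₃ }
  [14 total]
Round 4. New:
  { x₁, x₄ }  = { x₄ } ∪ { x₁ }
  { x₂, x₃ }  = { x₃ } ∪ { x₂ }
  [16 total]
Round 5: stable.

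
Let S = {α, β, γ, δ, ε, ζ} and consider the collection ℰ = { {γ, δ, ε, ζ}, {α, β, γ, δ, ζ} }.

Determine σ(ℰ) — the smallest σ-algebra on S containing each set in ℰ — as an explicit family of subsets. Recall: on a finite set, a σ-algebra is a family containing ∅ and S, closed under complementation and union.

σ(ℰ) (8 sets): { {}, {ε}, {α, β}, {α, β, ε}, {γ, δ, ζ}, {γ, δ, ε, ζ}, {α, β, γ, δ, ζ}, S }

Trace:
Initial family (4 sets): { {}, {γ, δ, ε, ζ}, {α, β, γ, δ, ζ}, S }.
Round 1: +2 →
  {ε}  = ᶜ of {α, β, γ, δ, ζ}
  {α, β}  = ᶜ of {γ, δ, ε, ζ}
  — 6 sets.
Round 2: 1 new —
  {α, β, ε}  = {α, β} ∪ {ε}
  — 7 sets.
Round 3. New:
  {γ, δ, ζ}  = ᶜ of {α, β, ε}
  — 8 sets.
Round 4: stable.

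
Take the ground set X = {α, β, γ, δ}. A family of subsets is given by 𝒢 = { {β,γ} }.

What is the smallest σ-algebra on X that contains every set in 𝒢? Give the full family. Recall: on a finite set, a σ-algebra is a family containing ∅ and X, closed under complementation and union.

Start: 𝒢 ∪ {∅, X} = { {}, {β,γ}, X }.
Round 1. New:
  {α,δ}  = X∖{β,γ}
  |family| = 4
Round 2: closed — nothing new.

σ(𝒢) = { {}, {α,δ}, {β,γ}, X }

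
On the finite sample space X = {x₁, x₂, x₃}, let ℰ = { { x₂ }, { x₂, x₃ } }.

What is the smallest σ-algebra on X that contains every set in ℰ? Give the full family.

|σ(ℰ)| = 8.  σ(ℰ) = { {}, { x₁ }, { x₂ }, { x₃ }, { x₁, x₂ }, { x₁, x₃ }, { x₂, x₃ }, X }

Check:
Seed the family with ℰ together with ∅ and X: { {}, { x₂ }, { x₂, x₃ }, X }.
Round 1: 2 new —
  { x₁ }  = { x₂, x₃ }ᶜ
  { x₁, x₃ }  = { x₂ }ᶜ
  |family| = 6
Round 2 adds 1:
  { x₁, x₂ }  = { x₂ } ∪ { x₁ }
  |family| = 7
Round 3: 1 new —
  { x₃ }  = { x₁, x₂ }ᶜ
  |family| = 8
Round 4: stable.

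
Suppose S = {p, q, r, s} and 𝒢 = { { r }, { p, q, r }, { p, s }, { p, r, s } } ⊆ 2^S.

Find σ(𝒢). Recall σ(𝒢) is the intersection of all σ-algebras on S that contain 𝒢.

Initial family (6 sets): { {}, { r }, { p, s }, { p, q, r }, { p, r, s }, S }.
Iteration 1: +4 →
  { q }  = { p, r, s }ᶜ
  { s }  = { p, q, r }ᶜ
  { q, r }  = { p, s }ᶜ
  { p, q, s }  = { r }ᶜ
  [10 total]
Iteration 2 (3 new):
  { q, s }  = { q } ∪ { s }
  { r, s }  = { r } ∪ { s }
  { q, r, s }  = { q, r } ∪ { s }
  [13 total]
Iteration 3 adds 3:
  { p }  = { q, r, s }ᶜ
  { p, q }  = { r, s }ᶜ
  { p, r }  = { q, s }ᶜ
  [16 total]
Iteration 4: stable.

Therefore σ(𝒢) = { {}, { p }, { q }, { r }, { s }, { p, q }, { p, r }, { p, s }, { q, r }, { q, s }, { r, s }, { p, q, r }, { p, q, s }, { p, r, s }, { q, r, s }, S } (|σ(𝒢)| = 16).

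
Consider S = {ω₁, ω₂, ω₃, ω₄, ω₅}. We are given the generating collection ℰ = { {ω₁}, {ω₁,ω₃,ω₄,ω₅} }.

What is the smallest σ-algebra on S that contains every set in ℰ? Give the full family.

σ(ℰ) = { ∅, {ω₁}, {ω₂}, {ω₁,ω₂}, {ω₃,ω₄,ω₅}, {ω₁,ω₃,ω₄,ω₅}, {ω₂,ω₃,ω₄,ω₅}, S }

Check:
Begin from { ∅, {ω₁}, {ω₁,ω₃,ω₄,ω₅}, S } (that is, ℰ plus ∅ and S).
Step 1: +2 →
  {ω₂}  = ᶜ of {ω₁,ω₃,ω₄,ω₅}
  {ω₂,ω₃,ω₄,ω₅}  = ᶜ of {ω₁}
  — 6 sets.
Step 2: +1 →
  {ω₁,ω₂}  = {ω₂} ∪ {ω₁}
  — 7 sets.
Step 3: 1 new —
  {ω₃,ω₄,ω₅}  = ᶜ of {ω₁,ω₂}
  — 8 sets.
Step 4: stable.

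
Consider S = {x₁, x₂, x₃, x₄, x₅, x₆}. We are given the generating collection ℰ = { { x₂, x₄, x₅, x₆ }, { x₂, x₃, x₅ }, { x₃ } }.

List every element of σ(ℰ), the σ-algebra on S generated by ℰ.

σ(ℰ) = { {  }, { x₁ }, { x₃ }, { x₁, x₃ }, { x₂, x₅ }, { x₄, x₆ }, { x₁, x₂, x₅ }, { x₁, x₄, x₆ }, { x₂, x₃, x₅ }, { x₃, x₄, x₆ }, { x₁, x₂, x₃, x₅ }, { x₁, x₃, x₄, x₆ }, { x₂, x₄, x₅, x₆ }, { x₁, x₂, x₄, x₅, x₆ }, { x₂, x₃, x₄, x₅, x₆ }, S }

Trace:
Start: ℰ ∪ {∅, S} = { {  }, { x₃ }, { x₂, x₃, x₅ }, { x₂, x₄, x₅, x₆ }, S }.
Step 1 (4 new):
  { x₁, x₃ }  = ᶜ of { x₂, x₄, x₅, x₆ }
  { x₁, x₄, x₆ }  = ᶜ of { x₂, x₃, x₅ }
  { x₁, x₂, x₄, x₅, x₆ }  = ᶜ of { x₃ }
  { x₂, x₃, x₄, x₅, x₆ }  = { x₃ } ∪ { x₂, x₄, x₅, x₆ }
  |family| = 9
Step 2 adds 3:
  { x₁ }  = ᶜ of { x₂, x₃, x₄, x₅, x₆ }
  { x₁, x₂, x₃, x₅ }  = { x₂, x₃, x₅ } ∪ { x₁, x₃ }
  { x₁, x₃, x₄, x₆ }  = { x₁, x₄, x₆ } ∪ { x₃ }
  |family| = 12
Step 3 adds 2:
  { x₂, x₅ }  = ᶜ of { x₁, x₃, x₄, x₆ }
  { x₄, x₆ }  = ᶜ of { x₁, x₂, x₃, x₅ }
  |family| = 14
Step 4 (2 new):
  { x₁, x₂, x₅ }  = { x₂, x₅ } ∪ { x₁ }
  { x₃, x₄, x₆ }  = { x₃ } ∪ { x₄, x₆ }
  |family| = 16
Step 5: stable.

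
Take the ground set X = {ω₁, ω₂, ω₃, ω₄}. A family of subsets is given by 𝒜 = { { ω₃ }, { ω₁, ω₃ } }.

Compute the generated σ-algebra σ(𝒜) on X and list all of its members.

|σ(𝒜)| = 8.  σ(𝒜) = { {  }, { ω₁ }, { ω₃ }, { ω₁, ω₃ }, { ω₂, ω₄ }, { ω₁, ω₂, ω₄ }, { ω₂, ω₃, ω₄ }, X }

Check:
Begin from { {  }, { ω₃ }, { ω₁, ω₃ }, X } (that is, 𝒜 plus ∅ and X).
Iteration 1. New:
  { ω₂, ω₄ }  = ᶜ of { ω₁, ω₃ }
  { ω₁, ω₂, ω₄ }  = ᶜ of { ω₃ }
  (now 6)
Iteration 2: 1 new —
  { ω₂, ω₃, ω₄ }  = { ω₃ } ∪ { ω₂, ω₄ }
  (now 7)
Iteration 3 adds 1:
  { ω₁ }  = ᶜ of { ω₂, ω₃, ω₄ }
  (now 8)
After Iteration 4 the family is unchanged; done.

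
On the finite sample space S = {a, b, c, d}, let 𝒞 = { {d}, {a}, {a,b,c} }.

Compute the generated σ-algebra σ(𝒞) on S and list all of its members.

Initial family (5 sets): { {}, {a}, {d}, {a,b,c}, S }.
Round 1. New:
  {a,d}  = {d} ∪ {a}
  {b,c,d}  = S∖{a}
Round 2: 1 new —
  {b,c}  = S∖{a,d}
Round 3: no new sets; the family is a σ-algebra.

σ(𝒞) = { {}, {a}, {d}, {a,d}, {b,c}, {a,b,c}, {b,c,d}, S }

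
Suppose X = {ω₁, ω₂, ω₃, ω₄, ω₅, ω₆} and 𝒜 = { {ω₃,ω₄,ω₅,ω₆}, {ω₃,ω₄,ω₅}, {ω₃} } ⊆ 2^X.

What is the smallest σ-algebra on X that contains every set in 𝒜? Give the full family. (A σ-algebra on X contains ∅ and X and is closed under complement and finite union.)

Start: 𝒜 ∪ {∅, X} = { {}, {ω₃}, {ω₃,ω₄,ω₅}, {ω₃,ω₄,ω₅,ω₆}, X }.
Round 1: +3 →
  {ω₁,ω₂}  = {ω₃,ω₄,ω₅,ω₆}ᶜ
  {ω₁,ω₂,ω₆}  = {ω₃,ω₄,ω₅}ᶜ
  {ω₁,ω₂,ω₄,ω₅,ω₆}  = {ω₃}ᶜ
  (now 8)
Round 2: +3 →
  {ω₁,ω₂,ω₃}  = {ω₃} ∪ {ω₁,ω₂}
  {ω₁,ω₂,ω₃,ω₆}  = {ω₃} ∪ {ω₁,ω₂,ω₆}
  {ω₁,ω₂,ω₃,ω₄,ω₅}  = {ω₃,ω₄,ω₅} ∪ {ω₁,ω₂}
  (now 11)
Round 3 (3 new):
  {ω₆}  = {ω₁,ω₂,ω₃,ω₄,ω₅}ᶜ
  {ω₄,ω₅}  = {ω₁,ω₂,ω₃,ω₆}ᶜ
  {ω₄,ω₅,ω₆}  = {ω₁,ω₂,ω₃}ᶜ
  (now 14)
Round 4: 2 new —
  {ω₃,ω₆}  = {ω₃} ∪ {ω₆}
  {ω₁,ω₂,ω₄,ω₅}  = {ω₄,ω₅} ∪ {ω₁,ω₂}
  (now 16)
Round 5: no new sets; the family is a σ-algebra.

|σ(𝒜)| = 16.  σ(𝒜) = { {}, {ω₃}, {ω₆}, {ω₁,ω₂}, {ω₃,ω₆}, {ω₄,ω₅}, {ω₁,ω₂,ω₃}, {ω₁,ω₂,ω₆}, {ω₃,ω₄,ω₅}, {ω₄,ω₅,ω₆}, {ω₁,ω₂,ω₃,ω₆}, {ω₁,ω₂,ω₄,ω₅}, {ω₃,ω₄,ω₅,ω₆}, {ω₁,ω₂,ω₃,ω₄,ω₅}, {ω₁,ω₂,ω₄,ω₅,ω₆}, X }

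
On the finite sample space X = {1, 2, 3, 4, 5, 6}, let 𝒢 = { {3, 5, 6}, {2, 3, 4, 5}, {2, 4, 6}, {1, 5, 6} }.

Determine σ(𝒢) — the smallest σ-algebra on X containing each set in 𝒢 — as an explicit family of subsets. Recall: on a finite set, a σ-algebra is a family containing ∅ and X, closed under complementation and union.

σ(𝒢) (32 sets): { ∅, {1}, {3}, {5}, {6}, {1, 3}, {1, 5}, {1, 6}, {2, 4}, {3, 5}, {3, 6}, {5, 6}, {1, 2, 4}, {1, 3, 5}, {1, 3, 6}, {1, 5, 6}, {2, 3, 4}, {2, 4, 5}, {2, 4, 6}, {3, 5, 6}, {1, 2, 3, 4}, {1, 2, 4, 5}, {1, 2, 4, 6}, {1, 3, 5, 6}, {2, 3, 4, 5}, {2, 3, 4, 6}, {2, 4, 5, 6}, {1, 2, 3, 4, 5}, {1, 2, 3, 4, 6}, {1, 2, 4, 5, 6}, {2, 3, 4, 5, 6}, X }

Derivation:
Seed the family with 𝒢 together with ∅ and X: { ∅, {1, 5, 6}, {2, 4, 6}, {3, 5, 6}, {2, 3, 4, 5}, X }.
Pass 1. New:
  {1, 6}  = {2, 3, 4, 5}ᶜ
  {1, 2, 4}  = {3, 5, 6}ᶜ
  {1, 3, 5}  = {2, 4, 6}ᶜ
  {2, 3, 4}  = {1, 5, 6}ᶜ
  {1, 3, 5, 6}  = {1, 5, 6} ∪ {3, 5, 6}
  {1, 2, 4, 5, 6}  = {2, 4, 6} ∪ {1, 5, 6}
  {2, 3, 4, 5, 6}  = {2, 4, 6} ∪ {3, 5, 6}
  (now 13)
Pass 2: +8 →
  {1}  = {2, 3, 4, 5, 6}ᶜ
  {3}  = {1, 2, 4, 5, 6}ᶜ
  {2, 4}  = {1, 3, 5, 6}ᶜ
  {1, 2, 3, 4}  = {2, 3, 4} ∪ {1, 2, 4}
  {1, 2, 4, 6}  = {2, 4, 6} ∪ {1, 6}
  {2, 3, 4, 6}  = {2, 4, 6} ∪ {2, 3, 4}
  {1, 2, 3, 4, 5}  = {2, 3, 4} ∪ {1, 3, 5}
  {1, 2, 3, 4, 6}  = {2, 3, 4} ∪ {1, 6}
  (now 21)
Pass 3 adds 7:
  {5}  = {1, 2, 3, 4, 6}ᶜ
  {6}  = {1, 2, 3, 4, 5}ᶜ
  {1, 3}  = {3} ∪ {1}
  {1, 5}  = {2, 3, 4, 6}ᶜ
  {3, 5}  = {1, 2, 4, 6}ᶜ
  {5, 6}  = {1, 2, 3, 4}ᶜ
  {1, 3, 6}  = {1, 6} ∪ {3}
  (now 28)
Pass 4 adds 4:
  {3, 6}  = {6} ∪ {3}
  {2, 4, 5}  = {1, 3, 6}ᶜ
  {1, 2, 4, 5}  = {1, 2, 4} ∪ {5}
  {2, 4, 5, 6}  = {1, 3}ᶜ
  (now 32)
Pass 5: already closed under ᶜ and ∪.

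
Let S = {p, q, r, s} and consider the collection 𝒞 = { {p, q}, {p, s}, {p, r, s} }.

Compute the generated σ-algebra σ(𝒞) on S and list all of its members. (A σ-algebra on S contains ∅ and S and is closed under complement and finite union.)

Seed the family with 𝒞 together with ∅ and S: { ∅, {p, q}, {p, s}, {p, r, s}, S }.
Round 1. New:
  {q}  = complement {p, r, s}
  {q, r}  = complement {p, s}
  {r, s}  = complement {p, q}
  {p, q, s}  = {p, s} ∪ {p, q}
Round 2 adds 3:
  {r}  = complement {p, q, s}
  {p, q, r}  = {p, q} ∪ {q, r}
  {q, r, s}  = {r, s} ∪ {q}
Round 3. New:
  {p}  = complement {q, r, s}
  {s}  = complement {p, q, r}
Round 4 adds 2:
  {p, r}  = {r} ∪ {p}
  {q, s}  = {s} ∪ {q}
Round 5: stable.

Hence σ(𝒞) has 16 members: { ∅, {p}, {q}, {r}, {s}, {p, q}, {p, r}, {p, s}, {q, r}, {q, s}, {r, s}, {p, q, r}, {p, q, s}, {p, r, s}, {q, r, s}, S }.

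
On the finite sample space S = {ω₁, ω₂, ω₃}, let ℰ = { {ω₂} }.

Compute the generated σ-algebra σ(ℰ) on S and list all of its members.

σ(ℰ) = { ∅, {ω₂}, {ω₁,ω₃}, S }

Check:
Take S₀ = ℰ ∪ {∅, S} = { ∅, {ω₂}, S }.
Step 1: 1 new —
  {ω₁,ω₃}  = S∖{ω₂}
  (now 4)
After Step 2 the family is unchanged; done.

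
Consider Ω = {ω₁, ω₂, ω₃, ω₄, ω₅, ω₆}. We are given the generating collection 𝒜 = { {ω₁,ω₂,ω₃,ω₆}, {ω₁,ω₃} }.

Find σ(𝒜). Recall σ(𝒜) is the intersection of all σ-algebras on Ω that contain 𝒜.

σ(𝒜) = { ∅, {ω₁,ω₃}, {ω₂,ω₆}, {ω₄,ω₅}, {ω₁,ω₂,ω₃,ω₆}, {ω₁,ω₃,ω₄,ω₅}, {ω₂,ω₄,ω₅,ω₆}, Ω }

Trace:
Seed the family with 𝒜 together with ∅ and Ω: { ∅, {ω₁,ω₃}, {ω₁,ω₂,ω₃,ω₆}, Ω }.
Step 1 adds 2:
  {ω₄,ω₅}  = Ω∖{ω₁,ω₂,ω₃,ω₆}
  {ω₂,ω₄,ω₅,ω₆}  = Ω∖{ω₁,ω₃}
  [6 total]
Step 2 (1 new):
  {ω₁,ω₃,ω₄,ω₅}  = {ω₄,ω₅} ∪ {ω₁,ω₃}
  [7 total]
Step 3. New:
  {ω₂,ω₆}  = Ω∖{ω₁,ω₃,ω₄,ω₅}
  [8 total]
Step 4: closed — nothing new.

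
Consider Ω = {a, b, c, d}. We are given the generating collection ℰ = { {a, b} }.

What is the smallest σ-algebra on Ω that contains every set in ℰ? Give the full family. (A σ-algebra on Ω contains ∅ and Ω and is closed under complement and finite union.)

Answer: σ(ℰ) = { {}, {a, b}, {c, d}, Ω }

Check:
Take S₀ = ℰ ∪ {∅, Ω} = { {}, {a, b}, Ω }.
Round 1 (1 new):
  {c, d}  = ᶜ of {a, b}
  |family| = 4
After Round 2 the family is unchanged; done.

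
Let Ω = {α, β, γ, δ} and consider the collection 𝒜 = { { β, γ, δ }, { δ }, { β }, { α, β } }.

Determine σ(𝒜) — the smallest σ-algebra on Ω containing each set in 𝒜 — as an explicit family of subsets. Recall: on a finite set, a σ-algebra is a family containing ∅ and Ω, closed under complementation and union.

Initial family (6 sets): { {}, { β }, { δ }, { α, β }, { β, γ, δ }, Ω }.
Step 1. New:
  { α }  = { β, γ, δ }ᶜ
  { β, δ }  = { δ } ∪ { β }
  { γ, δ }  = { α, β }ᶜ
  { α, β, γ }  = { δ }ᶜ
  { α, β, δ }  = { α, β } ∪ { δ }
  { α, γ, δ }  = { β }ᶜ
Step 2. New:
  { γ }  = { α, β, δ }ᶜ
  { α, γ }  = { β, δ }ᶜ
  { α, δ }  = { δ } ∪ { α }
Step 3. New:
  { β, γ }  = { α, δ }ᶜ
Step 4: already closed under ᶜ and ∪.

σ(𝒜) = { {}, { α }, { β }, { γ }, { δ }, { α, β }, { α, γ }, { α, δ }, { β, γ }, { β, δ }, { γ, δ }, { α, β, γ }, { α, β, δ }, { α, γ, δ }, { β, γ, δ }, Ω }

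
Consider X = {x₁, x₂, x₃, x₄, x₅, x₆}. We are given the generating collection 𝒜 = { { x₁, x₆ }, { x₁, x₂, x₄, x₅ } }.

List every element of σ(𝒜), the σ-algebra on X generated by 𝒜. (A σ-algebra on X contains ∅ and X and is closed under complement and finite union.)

σ(𝒜) = { {  }, { x₁ }, { x₃ }, { x₆ }, { x₁, x₃ }, { x₁, x₆ }, { x₃, x₆ }, { x₁, x₃, x₆ }, { x₂, x₄, x₅ }, { x₁, x₂, x₄, x₅ }, { x₂, x₃, x₄, x₅ }, { x₂, x₄, x₅, x₆ }, { x₁, x₂, x₃, x₄, x₅ }, { x₁, x₂, x₄, x₅, x₆ }, { x₂, x₃, x₄, x₅, x₆ }, X }

Derivation:
Begin from { {  }, { x₁, x₆ }, { x₁, x₂, x₄, x₅ }, X } (that is, 𝒜 plus ∅ and X).
Pass 1. New:
  { x₃, x₆ }  = { x₁, x₂, x₄, x₅ }ᶜ
  { x₂, x₃, x₄, x₅ }  = { x₁, x₆ }ᶜ
  { x₁, x₂, x₄, x₅, x₆ }  = { x₁, x₂, x₄, x₅ } ∪ { x₁, x₆ }
  [7 total]
Pass 2 adds 4:
  { x₃ }  = { x₁, x₂, x₄, x₅, x₆ }ᶜ
  { x₁, x₃, x₆ }  = { x₃, x₆ } ∪ { x₁, x₆ }
  { x₁, x₂, x₃, x₄, x₅ }  = { x₂, x₃, x₄, x₅ } ∪ { x₁, x₂, x₄, x₅ }
  { x₂, x₃, x₄, x₅, x₆ }  = { x₃, x₆ } ∪ { x₂, x₃, x₄, x₅ }
  [11 total]
Pass 3: 3 new —
  { x₁ }  = { x₂, x₃, x₄, x₅, x₆ }ᶜ
  { x₆ }  = { x₁, x₂, x₃, x₄, x₅ }ᶜ
  { x₂, x₄, x₅ }  = { x₁, x₃, x₆ }ᶜ
  [14 total]
Pass 4 (2 new):
  { x₁, x₃ }  = { x₃ } ∪ { x₁ }
  { x₂, x₄, x₅, x₆ }  = { x₂, x₄, x₅ } ∪ { x₆ }
  [16 total]
After Pass 5 the family is unchanged; done.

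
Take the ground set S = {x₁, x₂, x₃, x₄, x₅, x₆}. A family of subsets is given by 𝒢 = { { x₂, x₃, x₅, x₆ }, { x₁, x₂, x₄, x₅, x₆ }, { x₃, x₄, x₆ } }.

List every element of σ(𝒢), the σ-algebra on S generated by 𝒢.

Answer: σ(𝒢) = { ∅, { x₁ }, { x₃ }, { x₄ }, { x₆ }, { x₁, x₃ }, { x₁, x₄ }, { x₁, x₆ }, { x₂, x₅ }, { x₃, x₄ }, { x₃, x₆ }, { x₄, x₆ }, { x₁, x₂, x₅ }, { x₁, x₃, x₄ }, { x₁, x₃, x₆ }, { x₁, x₄, x₆ }, { x₂, x₃, x₅ }, { x₂, x₄, x₅ }, { x₂, x₅, x₆ }, { x₃, x₄, x₆ }, { x₁, x₂, x₃, x₅ }, { x₁, x₂, x₄, x₅ }, { x₁, x₂, x₅, x₆ }, { x₁, x₃, x₄, x₆ }, { x₂, x₃, x₄, x₅ }, { x₂, x₃, x₅, x₆ }, { x₂, x₄, x₅, x₆ }, { x₁, x₂, x₃, x₄, x₅ }, { x₁, x₂, x₃, x₅, x₆ }, { x₁, x₂, x₄, x₅, x₆ }, { x₂, x₃, x₄, x₅, x₆ }, S }

Trace:
Start: 𝒢 ∪ {∅, S} = { ∅, { x₃, x₄, x₆ }, { x₂, x₃, x₅, x₆ }, { x₁, x₂, x₄, x₅, x₆ }, S }.
Step 1 (4 new):
  { x₃ }  = complement { x₁, x₂, x₄, x₅, x₆ }
  { x₁, x₄ }  = complement { x₂, x₃, x₅, x₆ }
  { x₁, x₂, x₅ }  = complement { x₃, x₄, x₆ }
  { x₂, x₃, x₄, x₅, x₆ }  = { x₃, x₄, x₆ } ∪ { x₂, x₃, x₅, x₆ }
  [9 total]
Step 2. New:
  { x₁ }  = complement { x₂, x₃, x₄, x₅, x₆ }
  { x₁, x₃, x₄ }  = { x₃ } ∪ { x₁, x₄ }
  { x₁, x₂, x₃, x₅ }  = { x₃ } ∪ { x₁, x₂, x₅ }
  { x₁, x₂, x₄, x₅ }  = { x₁, x₂, x₅ } ∪ { x₁, x₄ }
  { x₁, x₃, x₄, x₆ }  = { x₁, x₄ } ∪ { x₃, x₄, x₆ }
  { x₁, x₂, x₃, x₅, x₆ }  = { x₁, x₂, x₅ } ∪ { x₂, x₃, x₅, x₆ }
  [15 total]
Step 3: +7 →
  { x₄ }  = complement { x₁, x₂, x₃, x₅, x₆ }
  { x₁, x₃ }  = { x₃ } ∪ { x₁ }
  { x₂, x₅ }  = complement { x₁, x₃, x₄, x₆ }
  { x₃, x₆ }  = complement { x₁, x₂, x₄, x₅ }
  { x₄, x₆ }  = complement { x₁, x₂, x₃, x₅ }
  { x₂, x₅, x₆ }  = complement { x₁, x₃, x₄ }
  { x₁, x₂, x₃, x₄, x₅ }  = { x₃ } ∪ { x₁, x₂, x₄, x₅ }
  [22 total]
Step 4 adds 8:
  { x₆ }  = complement { x₁, x₂, x₃, x₄, x₅ }
  { x₃, x₄ }  = { x₃ } ∪ { x₄ }
  { x₁, x₃, x₆ }  = { x₁, x₃ } ∪ { x₃, x₆ }
  { x₁, x₄, x₆ }  = { x₁, x₄ } ∪ { x₄, x₆ }
  { x₂, x₃, x₅ }  = { x₂, x₅ } ∪ { x₃ }
  { x₂, x₄, x₅ }  = { x₂, x₅ } ∪ { x₄ }
  { x₁, x₂, x₅, x₆ }  = { x₂, x₅, x₆ } ∪ { x₁, x₂, x₅ }
  { x₂, x₄, x₅, x₆ }  = complement { x₁, x₃ }
  [30 total]
Step 5 adds 2:
  { x₁, x₆ }  = { x₁ } ∪ { x₆ }
  { x₂, x₃, x₄, x₅ }  = { x₂, x₅ } ∪ { x₃, x₄ }
  [32 total]
Step 6: already closed under ᶜ and ∪.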